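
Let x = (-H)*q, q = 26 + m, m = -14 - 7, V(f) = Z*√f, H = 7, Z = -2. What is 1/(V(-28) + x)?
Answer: I/(-35*I + 4*√7) ≈ -0.026178 + 0.0079155*I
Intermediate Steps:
V(f) = -2*√f
m = -21
q = 5 (q = 26 - 21 = 5)
x = -35 (x = -1*7*5 = -7*5 = -35)
1/(V(-28) + x) = 1/(-4*I*√7 - 35) = 1/(-35 - 4*I*√7)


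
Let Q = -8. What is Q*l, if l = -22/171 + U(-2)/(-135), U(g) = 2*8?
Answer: 5072/2565 ≈ 1.9774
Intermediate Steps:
U(g) = 16
l = -634/2565 (l = -22/171 + 16/(-135) = -22*1/171 + 16*(-1/135) = -22/171 - 16/135 = -634/2565 ≈ -0.24717)
Q*l = -8*(-634/2565) = 5072/2565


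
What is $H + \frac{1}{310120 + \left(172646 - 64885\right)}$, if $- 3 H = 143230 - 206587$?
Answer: $\frac{8825228840}{417881} \approx 21119.0$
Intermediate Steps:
$H = 21119$ ($H = - \frac{143230 - 206587}{3} = \left(- \frac{1}{3}\right) \left(-63357\right) = 21119$)
$H + \frac{1}{310120 + \left(172646 - 64885\right)} = 21119 + \frac{1}{310120 + \left(172646 - 64885\right)} = 21119 + \frac{1}{310120 + 107761} = 21119 + \frac{1}{417881} = \frac{8825228840}{417881}$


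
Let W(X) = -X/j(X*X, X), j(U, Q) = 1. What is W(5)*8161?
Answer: -40805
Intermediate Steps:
W(X) = -X (W(X) = -X/1 = -X)
W(5)*8161 = -1*5*8161 = -5*8161 = -40805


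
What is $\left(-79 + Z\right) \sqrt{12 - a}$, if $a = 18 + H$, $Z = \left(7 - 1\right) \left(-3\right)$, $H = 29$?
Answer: $- 97 i \sqrt{35} \approx - 573.86 i$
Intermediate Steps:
$Z = -18$ ($Z = 6 \left(-3\right) = -18$)
$a = 47$ ($a = 18 + 29 = 47$)
$\left(-79 + Z\right) \sqrt{12 - a} = \left(-79 - 18\right) \sqrt{12 - 47} = - 97 \sqrt{12 - 47} = - 97 \sqrt{-35} = - 97 i \sqrt{35}$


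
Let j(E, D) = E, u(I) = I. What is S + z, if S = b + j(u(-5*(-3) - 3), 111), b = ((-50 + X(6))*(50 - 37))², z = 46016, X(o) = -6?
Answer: 576012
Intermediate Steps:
b = 529984 (b = ((-50 - 6)*(50 - 37))² = (-56*13)² = (-728)² = 529984)
S = 529996 (S = 529984 + (-5*(-3) - 3) = 529984 + (15 - 3) = 529984 + 12 = 529996)
S + z = 529996 + 46016 = 576012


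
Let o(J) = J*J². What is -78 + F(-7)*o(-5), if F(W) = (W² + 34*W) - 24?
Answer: 26547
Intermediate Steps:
o(J) = J³
F(W) = -24 + W² + 34*W
-78 + F(-7)*o(-5) = -78 + (-24 + (-7)² + 34*(-7))*(-5)³ = -78 + (-24 + 49 - 238)*(-125) = -78 - 213*(-125) = -78 + 26625 = 26547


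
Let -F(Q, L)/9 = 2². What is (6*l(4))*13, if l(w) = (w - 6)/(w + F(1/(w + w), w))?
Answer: 39/8 ≈ 4.8750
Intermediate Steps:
F(Q, L) = -36 (F(Q, L) = -9*2² = -9*4 = -36)
l(w) = (-6 + w)/(-36 + w) (l(w) = (w - 6)/(w - 36) = (-6 + w)/(-36 + w))
(6*l(4))*13 = (6*((-6 + 4)/(-36 + 4)))*13 = (6*(-2/(-32)))*13 = (6*(-1/32*(-2)))*13 = (6*(1/16))*13 = (3/8)*13 = 39/8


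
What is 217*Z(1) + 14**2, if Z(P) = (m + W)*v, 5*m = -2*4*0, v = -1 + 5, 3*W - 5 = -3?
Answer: 2324/3 ≈ 774.67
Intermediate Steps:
W = 2/3 (W = 5/3 + (1/3)*(-3) = 5/3 - 1 = 2/3 ≈ 0.66667)
v = 4
m = 0 (m = (-2*4*0)/5 = (-8*0)/5 = (1/5)*0 = 0)
Z(P) = 8/3 (Z(P) = (0 + 2/3)*4 = (2/3)*4 = 8/3)
217*Z(1) + 14**2 = 217*(8/3) + 14**2 = 1736/3 + 196 = 2324/3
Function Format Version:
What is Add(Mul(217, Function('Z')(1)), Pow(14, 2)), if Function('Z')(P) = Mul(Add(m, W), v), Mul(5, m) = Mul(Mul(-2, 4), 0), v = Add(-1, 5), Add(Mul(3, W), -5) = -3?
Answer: Rational(2324, 3) ≈ 774.67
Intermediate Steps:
W = Rational(2, 3) (W = Add(Rational(5, 3), Mul(Rational(1, 3), -3)) = Add(Rational(5, 3), -1) = Rational(2, 3) ≈ 0.66667)
v = 4
m = 0 (m = Mul(Rational(1, 5), Mul(Mul(-2, 4), 0)) = Mul(Rational(1, 5), Mul(-8, 0)) = Mul(Rational(1, 5), 0) = 0)
Function('Z')(P) = Rational(8, 3) (Function('Z')(P) = Mul(Add(0, Rational(2, 3)), 4) = Mul(Rational(2, 3), 4) = Rational(8, 3))
Add(Mul(217, Function('Z')(1)), Pow(14, 2)) = Add(Mul(217, Rational(8, 3)), Pow(14, 2)) = Add(Rational(1736, 3), 196) = Rational(2324, 3)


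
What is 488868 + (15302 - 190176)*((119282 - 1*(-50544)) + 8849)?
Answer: -31245123082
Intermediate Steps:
488868 + (15302 - 190176)*((119282 - 1*(-50544)) + 8849) = 488868 - 174874*((119282 + 50544) + 8849) = 488868 - 174874*(169826 + 8849) = 488868 - 174874*178675 = 488868 - 31245611950 = -31245123082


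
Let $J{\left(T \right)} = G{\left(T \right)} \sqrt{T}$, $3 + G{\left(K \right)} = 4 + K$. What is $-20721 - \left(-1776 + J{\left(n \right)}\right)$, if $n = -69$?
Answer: $-18945 + 68 i \sqrt{69} \approx -18945.0 + 564.85 i$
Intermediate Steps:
$G{\left(K \right)} = 1 + K$ ($G{\left(K \right)} = -3 + \left(4 + K\right) = 1 + K$)
$J{\left(T \right)} = \sqrt{T} \left(1 + T\right)$ ($J{\left(T \right)} = \left(1 + T\right) \sqrt{T} = \sqrt{T} \left(1 + T\right)$)
$-20721 - \left(-1776 + J{\left(n \right)}\right) = -20721 + \left(1776 - \sqrt{-69} \left(1 - 69\right)\right) = -20721 + \left(1776 - i \sqrt{69} \left(-68\right)\right) = -20721 + \left(1776 - - 68 i \sqrt{69}\right) = -20721 + \left(1776 + 68 i \sqrt{69}\right) = -18945 + 68 i \sqrt{69}$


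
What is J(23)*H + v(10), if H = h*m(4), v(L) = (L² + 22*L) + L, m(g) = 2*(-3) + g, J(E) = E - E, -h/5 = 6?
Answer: 330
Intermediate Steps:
h = -30 (h = -5*6 = -30)
J(E) = 0
m(g) = -6 + g
v(L) = L² + 23*L
H = 60 (H = -30*(-6 + 4) = -30*(-2) = 60)
J(23)*H + v(10) = 0*60 + 10*(23 + 10) = 0 + 10*33 = 0 + 330 = 330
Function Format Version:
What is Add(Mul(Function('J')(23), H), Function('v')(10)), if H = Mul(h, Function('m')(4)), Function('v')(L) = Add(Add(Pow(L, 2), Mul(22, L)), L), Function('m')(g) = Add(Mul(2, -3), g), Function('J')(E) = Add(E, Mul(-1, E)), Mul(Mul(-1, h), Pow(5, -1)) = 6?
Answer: 330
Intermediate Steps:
h = -30 (h = Mul(-5, 6) = -30)
Function('J')(E) = 0
Function('m')(g) = Add(-6, g)
Function('v')(L) = Add(Pow(L, 2), Mul(23, L))
H = 60 (H = Mul(-30, Add(-6, 4)) = Mul(-30, -2) = 60)
Add(Mul(Function('J')(23), H), Function('v')(10)) = Add(Mul(0, 60), Mul(10, Add(23, 10))) = Add(0, Mul(10, 33)) = Add(0, 330) = 330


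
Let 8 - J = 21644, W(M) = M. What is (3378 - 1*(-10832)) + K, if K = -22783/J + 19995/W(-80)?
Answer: 1208250781/86544 ≈ 13961.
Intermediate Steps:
J = -21636 (J = 8 - 1*21644 = 8 - 21644 = -21636)
K = -21539459/86544 (K = -22783/(-21636) + 19995/(-80) = -22783*(-1/21636) + 19995*(-1/80) = 22783/21636 - 3999/16 = -21539459/86544 ≈ -248.88)
(3378 - 1*(-10832)) + K = (3378 - 1*(-10832)) - 21539459/86544 = (3378 + 10832) - 21539459/86544 = 14210 - 21539459/86544 = 1208250781/86544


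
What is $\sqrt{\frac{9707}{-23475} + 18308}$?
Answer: $\frac{\sqrt{403554586827}}{4695} \approx 135.31$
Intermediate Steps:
$\sqrt{\frac{9707}{-23475} + 18308} = \sqrt{9707 \left(- \frac{1}{23475}\right) + 18308} = \sqrt{- \frac{9707}{23475} + 18308} = \sqrt{\frac{429770593}{23475}} = \frac{\sqrt{403554586827}}{4695}$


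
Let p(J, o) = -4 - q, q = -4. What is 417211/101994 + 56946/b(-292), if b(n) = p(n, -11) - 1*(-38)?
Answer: 2912002171/1937886 ≈ 1502.7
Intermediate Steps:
p(J, o) = 0 (p(J, o) = -4 - 1*(-4) = -4 + 4 = 0)
b(n) = 38 (b(n) = 0 - 1*(-38) = 0 + 38 = 38)
417211/101994 + 56946/b(-292) = 417211/101994 + 56946/38 = 417211*(1/101994) + 56946*(1/38) = 417211/101994 + 28473/19 = 2912002171/1937886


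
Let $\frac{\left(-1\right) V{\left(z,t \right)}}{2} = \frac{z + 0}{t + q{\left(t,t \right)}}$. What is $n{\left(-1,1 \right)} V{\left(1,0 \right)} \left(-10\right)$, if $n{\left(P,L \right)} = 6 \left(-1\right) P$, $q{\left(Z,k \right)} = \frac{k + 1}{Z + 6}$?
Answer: $720$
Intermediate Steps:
$q{\left(Z,k \right)} = \frac{1 + k}{6 + Z}$
$V{\left(z,t \right)} = - \frac{2 z}{t + \frac{1 + t}{6 + t}}$ ($V{\left(z,t \right)} = - 2 \frac{z + 0}{t + \frac{1 + t}{6 + t}} = - 2 \frac{z}{t + \frac{1 + t}{6 + t}} = - \frac{2 z}{t + \frac{1 + t}{6 + t}}$)
$n{\left(P,L \right)} = - 6 P$
$n{\left(-1,1 \right)} V{\left(1,0 \right)} \left(-10\right) = \left(-6\right) \left(-1\right) \left(-2\right) 1 \frac{1}{1 + 0 + 0 \left(6 + 0\right)} \left(6 + 0\right) \left(-10\right) = 6 \left(-2\right) 1 \frac{1}{1 + 0 + 0 \cdot 6} \cdot 6 \left(-10\right) = 6 \left(-2\right) 1 \frac{1}{1 + 0 + 0} \cdot 6 \left(-10\right) = 6 \left(-2\right) 1 \cdot 1^{-1} \cdot 6 \left(-10\right) = 6 \left(-2\right) 1 \cdot 1 \cdot 6 \left(-10\right) = 6 \left(\left(-12\right) \left(-10\right)\right) = 6 \cdot 120 = 720$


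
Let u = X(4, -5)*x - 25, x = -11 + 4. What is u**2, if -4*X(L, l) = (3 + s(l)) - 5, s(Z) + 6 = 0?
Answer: 1521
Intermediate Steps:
s(Z) = -6 (s(Z) = -6 + 0 = -6)
x = -7
X(L, l) = 2 (X(L, l) = -((3 - 6) - 5)/4 = -(-3 - 5)/4 = -1/4*(-8) = 2)
u = -39 (u = 2*(-7) - 25 = -14 - 25 = -39)
u**2 = (-39)**2 = 1521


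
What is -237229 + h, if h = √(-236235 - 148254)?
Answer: -237229 + 3*I*√42721 ≈ -2.3723e+5 + 620.07*I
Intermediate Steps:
h = 3*I*√42721 (h = √(-384489) = 3*I*√42721 ≈ 620.07*I)
-237229 + h = -237229 + 3*I*√42721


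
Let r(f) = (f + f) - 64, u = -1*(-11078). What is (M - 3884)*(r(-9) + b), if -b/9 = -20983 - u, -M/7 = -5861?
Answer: 10714529781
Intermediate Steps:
M = 41027 (M = -7*(-5861) = 41027)
u = 11078
r(f) = -64 + 2*f (r(f) = 2*f - 64 = -64 + 2*f)
b = 288549 (b = -9*(-20983 - 1*11078) = -9*(-20983 - 11078) = -9*(-32061) = 288549)
(M - 3884)*(r(-9) + b) = (41027 - 3884)*((-64 + 2*(-9)) + 288549) = 37143*((-64 - 18) + 288549) = 37143*(-82 + 288549) = 37143*288467 = 10714529781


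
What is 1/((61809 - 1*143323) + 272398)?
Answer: 1/190884 ≈ 5.2388e-6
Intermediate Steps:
1/((61809 - 1*143323) + 272398) = 1/((61809 - 143323) + 272398) = 1/(-81514 + 272398) = 1/190884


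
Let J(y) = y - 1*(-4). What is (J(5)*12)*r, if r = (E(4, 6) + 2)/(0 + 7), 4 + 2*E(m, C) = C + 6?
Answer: 648/7 ≈ 92.571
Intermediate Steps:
E(m, C) = 1 + C/2 (E(m, C) = -2 + (C + 6)/2 = -2 + (6 + C)/2 = -2 + (3 + C/2) = 1 + C/2)
J(y) = 4 + y (J(y) = y + 4 = 4 + y)
r = 6/7 (r = ((1 + (1/2)*6) + 2)/(0 + 7) = ((1 + 3) + 2)/7 = (4 + 2)*(1/7) = 6*(1/7) = 6/7 ≈ 0.85714)
(J(5)*12)*r = ((4 + 5)*12)*(6/7) = (9*12)*(6/7) = 108*(6/7) = 648/7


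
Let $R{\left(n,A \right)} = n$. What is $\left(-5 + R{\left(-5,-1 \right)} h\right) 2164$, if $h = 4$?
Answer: $-54100$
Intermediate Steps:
$\left(-5 + R{\left(-5,-1 \right)} h\right) 2164 = \left(-5 - 20\right) 2164 = \left(-25\right) 2164 = -54100$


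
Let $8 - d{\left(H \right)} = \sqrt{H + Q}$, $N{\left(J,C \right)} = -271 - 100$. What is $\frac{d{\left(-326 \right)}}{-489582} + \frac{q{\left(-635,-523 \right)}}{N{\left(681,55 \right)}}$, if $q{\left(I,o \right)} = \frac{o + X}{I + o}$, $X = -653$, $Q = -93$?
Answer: $- \frac{6895064}{2503967139} + \frac{i \sqrt{419}}{489582} \approx -0.0027537 + 4.181 \cdot 10^{-5} i$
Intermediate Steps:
$N{\left(J,C \right)} = -371$
$q{\left(I,o \right)} = \frac{-653 + o}{I + o}$ ($q{\left(I,o \right)} = \frac{o - 653}{I + o} = \frac{-653 + o}{I + o}$)
$d{\left(H \right)} = 8 - \sqrt{-93 + H}$ ($d{\left(H \right)} = 8 - \sqrt{H - 93} = 8 - \sqrt{-93 + H}$)
$\frac{d{\left(-326 \right)}}{-489582} + \frac{q{\left(-635,-523 \right)}}{N{\left(681,55 \right)}} = \frac{8 - \sqrt{-93 - 326}}{-489582} + \frac{\frac{1}{-635 - 523} \left(-653 - 523\right)}{-371} = \left(8 - \sqrt{-419}\right) \left(- \frac{1}{489582}\right) + \frac{1}{-1158} \left(-1176\right) \left(- \frac{1}{371}\right) = \left(8 - i \sqrt{419}\right) \left(- \frac{1}{489582}\right) + \left(- \frac{1}{1158}\right) \left(-1176\right) \left(- \frac{1}{371}\right) = \left(8 - i \sqrt{419}\right) \left(- \frac{1}{489582}\right) + \frac{196}{193} \left(- \frac{1}{371}\right) = \left(- \frac{4}{244791} + \frac{i \sqrt{419}}{489582}\right) - \frac{28}{10229} = - \frac{6895064}{2503967139} + \frac{i \sqrt{419}}{489582}$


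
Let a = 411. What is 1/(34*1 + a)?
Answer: 1/445 ≈ 0.0022472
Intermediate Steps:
1/(34*1 + a) = 1/(34*1 + 411) = 1/(34 + 411) = 1/445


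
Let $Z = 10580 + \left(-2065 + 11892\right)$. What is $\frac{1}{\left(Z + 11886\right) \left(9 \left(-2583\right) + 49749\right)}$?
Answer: $\frac{1}{855829086} \approx 1.1685 \cdot 10^{-9}$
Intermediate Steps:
$Z = 20407$ ($Z = 10580 + 9827 = 20407$)
$\frac{1}{\left(Z + 11886\right) \left(9 \left(-2583\right) + 49749\right)} = \frac{1}{\left(20407 + 11886\right) \left(9 \left(-2583\right) + 49749\right)} = \frac{1}{32293 \left(-23247 + 49749\right)} = \frac{1}{32293 \cdot 26502} = \frac{1}{855829086}$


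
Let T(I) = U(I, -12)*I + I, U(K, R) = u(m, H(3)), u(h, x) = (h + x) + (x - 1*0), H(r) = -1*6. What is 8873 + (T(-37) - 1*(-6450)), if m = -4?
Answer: 15878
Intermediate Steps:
H(r) = -6
u(h, x) = h + 2*x (u(h, x) = (h + x) + (x + 0) = (h + x) + x = h + 2*x)
U(K, R) = -16 (U(K, R) = -4 + 2*(-6) = -4 - 12 = -16)
T(I) = -15*I (T(I) = -16*I + I = -15*I)
8873 + (T(-37) - 1*(-6450)) = 8873 + (-15*(-37) - 1*(-6450)) = 8873 + (555 + 6450) = 8873 + 7005 = 15878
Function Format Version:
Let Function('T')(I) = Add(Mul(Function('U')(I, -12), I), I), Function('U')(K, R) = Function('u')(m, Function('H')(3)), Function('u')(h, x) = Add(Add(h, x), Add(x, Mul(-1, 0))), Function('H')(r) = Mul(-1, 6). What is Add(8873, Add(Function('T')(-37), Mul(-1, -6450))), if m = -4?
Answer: 15878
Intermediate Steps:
Function('H')(r) = -6
Function('u')(h, x) = Add(h, Mul(2, x)) (Function('u')(h, x) = Add(Add(h, x), Add(x, 0)) = Add(Add(h, x), x) = Add(h, Mul(2, x)))
Function('U')(K, R) = -16 (Function('U')(K, R) = Add(-4, Mul(2, -6)) = Add(-4, -12) = -16)
Function('T')(I) = Mul(-15, I) (Function('T')(I) = Add(Mul(-16, I), I) = Mul(-15, I))
Add(8873, Add(Function('T')(-37), Mul(-1, -6450))) = Add(8873, Add(Mul(-15, -37), Mul(-1, -6450))) = Add(8873, Add(555, 6450)) = Add(8873, 7005) = 15878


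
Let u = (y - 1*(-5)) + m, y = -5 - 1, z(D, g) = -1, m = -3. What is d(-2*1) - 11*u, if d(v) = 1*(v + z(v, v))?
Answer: 41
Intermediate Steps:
y = -6
d(v) = -1 + v (d(v) = 1*(v - 1) = 1*(-1 + v) = -1 + v)
u = -4 (u = (-6 - 1*(-5)) - 3 = (-6 + 5) - 3 = -1 - 3 = -4)
d(-2*1) - 11*u = (-1 - 2*1) - 11*(-4) = (-1 - 2) + 44 = -3 + 44 = 41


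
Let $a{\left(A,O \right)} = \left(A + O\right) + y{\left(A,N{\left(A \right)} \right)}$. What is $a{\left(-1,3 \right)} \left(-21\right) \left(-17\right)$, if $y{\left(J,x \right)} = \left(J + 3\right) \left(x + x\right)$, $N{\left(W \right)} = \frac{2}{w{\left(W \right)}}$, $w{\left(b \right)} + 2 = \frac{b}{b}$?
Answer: $-2142$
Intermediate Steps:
$w{\left(b \right)} = -1$ ($w{\left(b \right)} = -2 + \frac{b}{b} = -2 + 1 = -1$)
$N{\left(W \right)} = -2$ ($N{\left(W \right)} = \frac{2}{-1} = 2 \left(-1\right) = -2$)
$y{\left(J,x \right)} = 2 x \left(3 + J\right)$ ($y{\left(J,x \right)} = \left(3 + J\right) 2 x = 2 x \left(3 + J\right)$)
$a{\left(A,O \right)} = -12 + O - 3 A$ ($a{\left(A,O \right)} = \left(A + O\right) + 2 \left(-2\right) \left(3 + A\right) = \left(A + O\right) - \left(12 + 4 A\right) = -12 + O - 3 A$)
$a{\left(-1,3 \right)} \left(-21\right) \left(-17\right) = \left(-12 + 3 - -3\right) \left(-21\right) \left(-17\right) = \left(-12 + 3 + 3\right) \left(-21\right) \left(-17\right) = \left(-6\right) \left(-21\right) \left(-17\right) = 126 \left(-17\right) = -2142$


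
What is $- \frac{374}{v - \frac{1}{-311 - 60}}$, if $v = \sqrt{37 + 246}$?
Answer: $\frac{69377}{19476201} - \frac{25738867 \sqrt{283}}{19476201} \approx -22.228$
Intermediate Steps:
$v = \sqrt{283} \approx 16.823$
$- \frac{374}{v - \frac{1}{-311 - 60}} = - \frac{374}{\sqrt{283} - \frac{1}{-311 - 60}} = - \frac{374}{\sqrt{283} - \frac{1}{-371}} = - \frac{374}{\sqrt{283} - - \frac{1}{371}} = - \frac{374}{\sqrt{283} + \frac{1}{371}} = - \frac{374}{\frac{1}{371} + \sqrt{283}}$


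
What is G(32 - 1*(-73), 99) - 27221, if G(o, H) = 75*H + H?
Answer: -19697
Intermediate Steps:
G(o, H) = 76*H
G(32 - 1*(-73), 99) - 27221 = 76*99 - 27221 = 7524 - 27221 = -19697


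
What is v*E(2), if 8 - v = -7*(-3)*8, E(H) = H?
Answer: -320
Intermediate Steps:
v = -160 (v = 8 - (-7*(-3))*8 = 8 - 21*8 = 8 - 1*168 = 8 - 168 = -160)
v*E(2) = -160*2 = -320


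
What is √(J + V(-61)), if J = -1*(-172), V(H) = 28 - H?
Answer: 3*√29 ≈ 16.155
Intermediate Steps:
J = 172
√(J + V(-61)) = √(172 + (28 - 1*(-61))) = √(172 + (28 + 61)) = √(172 + 89) = √261 = 3*√29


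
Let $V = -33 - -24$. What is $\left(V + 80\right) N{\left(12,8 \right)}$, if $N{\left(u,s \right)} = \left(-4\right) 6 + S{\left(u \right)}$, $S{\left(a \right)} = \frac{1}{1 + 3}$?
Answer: $- \frac{6745}{4} \approx -1686.3$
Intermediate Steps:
$V = -9$ ($V = -33 + 24 = -9$)
$S{\left(a \right)} = \frac{1}{4}$
$N{\left(u,s \right)} = - \frac{95}{4}$ ($N{\left(u,s \right)} = \left(-4\right) 6 + \frac{1}{4} = -24 + \frac{1}{4} = - \frac{95}{4}$)
$\left(V + 80\right) N{\left(12,8 \right)} = \left(-9 + 80\right) \left(- \frac{95}{4}\right) = 71 \left(- \frac{95}{4}\right) = - \frac{6745}{4}$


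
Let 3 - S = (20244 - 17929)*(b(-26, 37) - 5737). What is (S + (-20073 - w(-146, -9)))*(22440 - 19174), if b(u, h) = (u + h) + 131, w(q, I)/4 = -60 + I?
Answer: 42237972846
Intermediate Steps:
w(q, I) = -240 + 4*I (w(q, I) = 4*(-60 + I) = -240 + 4*I)
b(u, h) = 131 + h + u (b(u, h) = (h + u) + 131 = 131 + h + u)
S = 12952428 (S = 3 - (20244 - 17929)*((131 + 37 - 26) - 5737) = 3 - 2315*(142 - 5737) = 3 - 2315*(-5595) = 3 - 1*(-12952425) = 3 + 12952425 = 12952428)
(S + (-20073 - w(-146, -9)))*(22440 - 19174) = (12952428 + (-20073 - (-240 + 4*(-9))))*(22440 - 19174) = (12952428 + (-20073 - (-240 - 36)))*3266 = (12952428 + (-20073 - 1*(-276)))*3266 = (12952428 + (-20073 + 276))*3266 = (12952428 - 19797)*3266 = 12932631*3266 = 42237972846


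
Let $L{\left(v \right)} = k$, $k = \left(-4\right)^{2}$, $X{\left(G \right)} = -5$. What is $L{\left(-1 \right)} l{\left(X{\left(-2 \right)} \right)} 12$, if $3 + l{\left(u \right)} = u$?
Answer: $-1536$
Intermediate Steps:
$k = 16$
$L{\left(v \right)} = 16$
$l{\left(u \right)} = -3 + u$
$L{\left(-1 \right)} l{\left(X{\left(-2 \right)} \right)} 12 = 16 \left(-3 - 5\right) 12 = 16 \left(-8\right) 12 = \left(-128\right) 12 = -1536$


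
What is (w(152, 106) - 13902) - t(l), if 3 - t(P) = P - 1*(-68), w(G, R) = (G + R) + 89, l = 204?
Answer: -13286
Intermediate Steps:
w(G, R) = 89 + G + R
t(P) = -65 - P (t(P) = 3 - (P - 1*(-68)) = 3 - (P + 68) = 3 - (68 + P) = 3 + (-68 - P) = -65 - P)
(w(152, 106) - 13902) - t(l) = ((89 + 152 + 106) - 13902) - (-65 - 1*204) = (347 - 13902) - (-65 - 204) = -13555 - 1*(-269) = -13555 + 269 = -13286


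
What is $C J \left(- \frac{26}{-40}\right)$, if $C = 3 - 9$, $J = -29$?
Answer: $\frac{1131}{10} \approx 113.1$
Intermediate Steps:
$C = -6$ ($C = 3 - 9 = -6$)
$C J \left(- \frac{26}{-40}\right) = \left(-6\right) \left(-29\right) \left(- \frac{26}{-40}\right) = 174 \left(\left(-26\right) \left(- \frac{1}{40}\right)\right) = 174 \cdot \frac{13}{20} = \frac{1131}{10}$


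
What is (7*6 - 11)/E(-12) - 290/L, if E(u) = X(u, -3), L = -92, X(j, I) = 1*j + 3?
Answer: -121/414 ≈ -0.29227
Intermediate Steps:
X(j, I) = 3 + j (X(j, I) = j + 3 = 3 + j)
E(u) = 3 + u
(7*6 - 11)/E(-12) - 290/L = (7*6 - 11)/(3 - 12) - 290/(-92) = (42 - 11)/(-9) - 290*(-1/92) = 31*(-1/9) + 145/46 = -31/9 + 145/46 = -121/414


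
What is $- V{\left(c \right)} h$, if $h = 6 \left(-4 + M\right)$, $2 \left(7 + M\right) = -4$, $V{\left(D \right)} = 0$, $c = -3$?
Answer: $0$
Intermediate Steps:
$M = -9$ ($M = -7 + \frac{1}{2} \left(-4\right) = -7 - 2 = -9$)
$h = -78$ ($h = 6 \left(-4 - 9\right) = 6 \left(-13\right) = -78$)
$- V{\left(c \right)} h = \left(-1\right) 0 \left(-78\right) = 0 \left(-78\right) = 0$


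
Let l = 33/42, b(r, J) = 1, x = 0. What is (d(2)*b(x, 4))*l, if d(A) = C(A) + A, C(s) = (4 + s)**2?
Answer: 209/7 ≈ 29.857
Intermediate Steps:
d(A) = A + (4 + A)**2 (d(A) = (4 + A)**2 + A = A + (4 + A)**2)
l = 11/14 (l = 33*(1/42) = 11/14 ≈ 0.78571)
(d(2)*b(x, 4))*l = ((2 + (4 + 2)**2)*1)*(11/14) = ((2 + 6**2)*1)*(11/14) = ((2 + 36)*1)*(11/14) = (38*1)*(11/14) = 38*(11/14) = 209/7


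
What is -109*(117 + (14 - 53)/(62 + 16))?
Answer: -25397/2 ≈ -12699.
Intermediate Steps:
-109*(117 + (14 - 53)/(62 + 16)) = -109*(117 - 39/78) = -109*(117 - 39*1/78) = -109*(117 - ½) = -109*233/2 = -25397/2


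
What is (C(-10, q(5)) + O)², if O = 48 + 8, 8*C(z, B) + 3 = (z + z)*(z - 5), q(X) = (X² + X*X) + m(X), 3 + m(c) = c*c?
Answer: 555025/64 ≈ 8672.3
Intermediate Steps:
m(c) = -3 + c² (m(c) = -3 + c*c = -3 + c²)
q(X) = -3 + 3*X² (q(X) = (X² + X*X) + (-3 + X²) = (X² + X²) + (-3 + X²) = 2*X² + (-3 + X²) = -3 + 3*X²)
C(z, B) = -3/8 + z*(-5 + z)/4 (C(z, B) = -3/8 + ((z + z)*(z - 5))/8 = -3/8 + ((2*z)*(-5 + z))/8 = -3/8 + (2*z*(-5 + z))/8 = -3/8 + z*(-5 + z)/4)
O = 56
(C(-10, q(5)) + O)² = ((-3/8 - 5/4*(-10) + (¼)*(-10)²) + 56)² = ((-3/8 + 25/2 + (¼)*100) + 56)² = ((-3/8 + 25/2 + 25) + 56)² = (297/8 + 56)² = (745/8)² = 555025/64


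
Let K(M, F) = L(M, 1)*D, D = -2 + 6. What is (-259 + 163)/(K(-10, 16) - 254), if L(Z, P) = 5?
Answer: 16/39 ≈ 0.41026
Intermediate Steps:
D = 4
K(M, F) = 20 (K(M, F) = 5*4 = 20)
(-259 + 163)/(K(-10, 16) - 254) = (-259 + 163)/(20 - 254) = -96/(-234) = -96*(-1/234) = 16/39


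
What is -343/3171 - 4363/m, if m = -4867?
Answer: 1737956/2204751 ≈ 0.78828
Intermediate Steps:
-343/3171 - 4363/m = -343/3171 - 4363/(-4867) = -343*1/3171 - 4363*(-1/4867) = -49/453 + 4363/4867 = 1737956/2204751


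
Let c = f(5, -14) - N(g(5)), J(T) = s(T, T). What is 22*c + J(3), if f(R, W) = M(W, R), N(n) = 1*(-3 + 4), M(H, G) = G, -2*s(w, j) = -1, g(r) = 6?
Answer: 177/2 ≈ 88.500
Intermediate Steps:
s(w, j) = 1/2 (s(w, j) = -1/2*(-1) = 1/2)
N(n) = 1 (N(n) = 1*1 = 1)
f(R, W) = R
J(T) = 1/2
c = 4 (c = 5 - 1*1 = 5 - 1 = 4)
22*c + J(3) = 22*4 + 1/2 = 88 + 1/2 = 177/2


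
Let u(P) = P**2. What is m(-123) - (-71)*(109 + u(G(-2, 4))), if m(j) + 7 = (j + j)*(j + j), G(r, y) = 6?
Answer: 70804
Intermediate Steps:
m(j) = -7 + 4*j**2 (m(j) = -7 + (j + j)*(j + j) = -7 + (2*j)*(2*j) = -7 + 4*j**2)
m(-123) - (-71)*(109 + u(G(-2, 4))) = (-7 + 4*(-123)**2) - (-71)*(109 + 6**2) = (-7 + 4*15129) - (-71)*(109 + 36) = (-7 + 60516) - (-71)*145 = 60509 - 1*(-10295) = 60509 + 10295 = 70804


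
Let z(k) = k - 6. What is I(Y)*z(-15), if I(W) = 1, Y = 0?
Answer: -21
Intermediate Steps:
z(k) = -6 + k
I(Y)*z(-15) = 1*(-6 - 15) = 1*(-21) = -21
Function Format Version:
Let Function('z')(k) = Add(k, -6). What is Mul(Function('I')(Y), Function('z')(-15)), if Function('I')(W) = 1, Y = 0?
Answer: -21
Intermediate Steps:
Function('z')(k) = Add(-6, k)
Mul(Function('I')(Y), Function('z')(-15)) = Mul(1, Add(-6, -15)) = Mul(1, -21) = -21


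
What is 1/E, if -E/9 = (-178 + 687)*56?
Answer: -1/256536 ≈ -3.8981e-6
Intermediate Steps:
E = -256536 (E = -9*(-178 + 687)*56 = -4581*56 = -9*28504 = -256536)
1/E = 1/(-256536) = -1/256536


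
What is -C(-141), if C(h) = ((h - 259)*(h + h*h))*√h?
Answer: 7896000*I*√141 ≈ 9.376e+7*I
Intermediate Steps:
C(h) = √h*(-259 + h)*(h + h²) (C(h) = ((-259 + h)*(h + h²))*√h = √h*(-259 + h)*(h + h²))
-C(-141) = -(-141)^(3/2)*(-259 + (-141)² - 258*(-141)) = -(-141*I*√141)*(-259 + 19881 + 36378) = -(-141*I*√141)*56000 = -(-7896000)*I*√141 = 7896000*I*√141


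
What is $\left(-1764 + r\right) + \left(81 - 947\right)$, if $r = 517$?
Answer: $-2113$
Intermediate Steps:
$\left(-1764 + r\right) + \left(81 - 947\right) = \left(-1764 + 517\right) + \left(81 - 947\right) = -1247 - 866 = -2113$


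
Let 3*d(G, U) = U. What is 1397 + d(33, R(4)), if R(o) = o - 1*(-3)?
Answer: 4198/3 ≈ 1399.3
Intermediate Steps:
R(o) = 3 + o (R(o) = o + 3 = 3 + o)
d(G, U) = U/3
1397 + d(33, R(4)) = 1397 + (3 + 4)/3 = 1397 + (⅓)*7 = 1397 + 7/3 = 4198/3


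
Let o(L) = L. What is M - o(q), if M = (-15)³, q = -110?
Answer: -3265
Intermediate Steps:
M = -3375
M - o(q) = -3375 - 1*(-110) = -3375 + 110 = -3265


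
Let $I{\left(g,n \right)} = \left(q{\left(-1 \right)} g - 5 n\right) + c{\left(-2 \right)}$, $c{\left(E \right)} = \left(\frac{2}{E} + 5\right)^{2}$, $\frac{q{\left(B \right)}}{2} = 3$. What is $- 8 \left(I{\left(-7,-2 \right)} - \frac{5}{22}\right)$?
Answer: $\frac{1428}{11} \approx 129.82$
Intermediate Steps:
$q{\left(B \right)} = 6$ ($q{\left(B \right)} = 2 \cdot 3 = 6$)
$c{\left(E \right)} = \left(5 + \frac{2}{E}\right)^{2}$
$I{\left(g,n \right)} = 16 - 5 n + 6 g$ ($I{\left(g,n \right)} = \left(6 g - 5 n\right) + \frac{\left(2 + 5 \left(-2\right)\right)^{2}}{4} = \left(- 5 n + 6 g\right) + \frac{\left(2 - 10\right)^{2}}{4} = \left(- 5 n + 6 g\right) + \frac{\left(-8\right)^{2}}{4} = \left(- 5 n + 6 g\right) + \frac{1}{4} \cdot 64 = \left(- 5 n + 6 g\right) + 16 = 16 - 5 n + 6 g$)
$- 8 \left(I{\left(-7,-2 \right)} - \frac{5}{22}\right) = - 8 \left(\left(16 - -10 + 6 \left(-7\right)\right) - \frac{5}{22}\right) = - 8 \left(\left(16 + 10 - 42\right) - \frac{5}{22}\right) = - 8 \left(-16 - \frac{5}{22}\right) = \left(-8\right) \left(- \frac{357}{22}\right) = \frac{1428}{11}$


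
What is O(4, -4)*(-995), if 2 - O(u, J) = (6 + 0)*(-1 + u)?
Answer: 15920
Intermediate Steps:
O(u, J) = 8 - 6*u (O(u, J) = 2 - (6 + 0)*(-1 + u) = 2 - 6*(-1 + u) = 2 - (-6 + 6*u) = 2 + (6 - 6*u) = 8 - 6*u)
O(4, -4)*(-995) = (8 - 6*4)*(-995) = (8 - 24)*(-995) = -16*(-995) = 15920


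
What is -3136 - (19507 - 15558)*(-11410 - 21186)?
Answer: 128718468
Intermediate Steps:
-3136 - (19507 - 15558)*(-11410 - 21186) = -3136 - 3949*(-32596) = -3136 - 1*(-128721604) = -3136 + 128721604 = 128718468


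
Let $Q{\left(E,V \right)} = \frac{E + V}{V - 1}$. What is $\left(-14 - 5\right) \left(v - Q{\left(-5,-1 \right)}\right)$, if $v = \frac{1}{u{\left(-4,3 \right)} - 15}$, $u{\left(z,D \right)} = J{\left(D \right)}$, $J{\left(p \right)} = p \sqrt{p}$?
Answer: $\frac{3857}{66} + \frac{19 \sqrt{3}}{66} \approx 58.938$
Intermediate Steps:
$J{\left(p \right)} = p^{\frac{3}{2}}$
$u{\left(z,D \right)} = D^{\frac{3}{2}}$
$Q{\left(E,V \right)} = \frac{E + V}{-1 + V}$
$v = \frac{1}{-15 + 3 \sqrt{3}}$ ($v = \frac{1}{3^{\frac{3}{2}} - 15} = \frac{1}{3 \sqrt{3} - 15} = \frac{1}{-15 + 3 \sqrt{3}} \approx -0.102$)
$\left(-14 - 5\right) \left(v - Q{\left(-5,-1 \right)}\right) = \left(-14 - 5\right) \left(\left(- \frac{5}{66} - \frac{\sqrt{3}}{66}\right) - \frac{-5 - 1}{-1 - 1}\right) = - 19 \left(\left(- \frac{5}{66} - \frac{\sqrt{3}}{66}\right) - \frac{1}{-2} \left(-6\right)\right) = - 19 \left(\left(- \frac{5}{66} - \frac{\sqrt{3}}{66}\right) - \left(- \frac{1}{2}\right) \left(-6\right)\right) = - 19 \left(\left(- \frac{5}{66} - \frac{\sqrt{3}}{66}\right) - 3\right) = - 19 \left(- \frac{203}{66} - \frac{\sqrt{3}}{66}\right) = \frac{3857}{66} + \frac{19 \sqrt{3}}{66}$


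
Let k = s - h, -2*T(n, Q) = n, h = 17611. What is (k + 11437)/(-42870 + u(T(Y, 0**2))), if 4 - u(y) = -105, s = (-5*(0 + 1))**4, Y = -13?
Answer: 5549/42761 ≈ 0.12977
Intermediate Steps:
s = 625 (s = (-5*1)**4 = (-5)**4 = 625)
T(n, Q) = -n/2
k = -16986 (k = 625 - 1*17611 = 625 - 17611 = -16986)
u(y) = 109 (u(y) = 4 - 1*(-105) = 4 + 105 = 109)
(k + 11437)/(-42870 + u(T(Y, 0**2))) = (-16986 + 11437)/(-42870 + 109) = -5549/(-42761) = -5549*(-1/42761) = 5549/42761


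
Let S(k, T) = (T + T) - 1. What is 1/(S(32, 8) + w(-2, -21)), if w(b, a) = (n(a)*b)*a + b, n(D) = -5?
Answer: -1/197 ≈ -0.0050761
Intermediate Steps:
w(b, a) = b - 5*a*b (w(b, a) = (-5*b)*a + b = -5*a*b + b = b - 5*a*b)
S(k, T) = -1 + 2*T (S(k, T) = 2*T - 1 = -1 + 2*T)
1/(S(32, 8) + w(-2, -21)) = 1/((-1 + 2*8) - 2*(1 - 5*(-21))) = 1/((-1 + 16) - 2*(1 + 105)) = 1/(15 - 2*106) = 1/(15 - 212) = 1/(-197) = -1/197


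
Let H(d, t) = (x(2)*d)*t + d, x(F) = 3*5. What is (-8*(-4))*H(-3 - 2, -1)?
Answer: 2240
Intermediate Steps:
x(F) = 15
H(d, t) = d + 15*d*t (H(d, t) = (15*d)*t + d = 15*d*t + d = d + 15*d*t)
(-8*(-4))*H(-3 - 2, -1) = (-8*(-4))*((-3 - 2)*(1 + 15*(-1))) = 32*(-5*(1 - 15)) = 32*(-5*(-14)) = 32*70 = 2240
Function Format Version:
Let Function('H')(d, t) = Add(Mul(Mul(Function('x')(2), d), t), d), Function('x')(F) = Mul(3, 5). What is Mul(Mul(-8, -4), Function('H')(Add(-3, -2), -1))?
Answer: 2240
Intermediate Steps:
Function('x')(F) = 15
Function('H')(d, t) = Add(d, Mul(15, d, t)) (Function('H')(d, t) = Add(Mul(Mul(15, d), t), d) = Add(Mul(15, d, t), d) = Add(d, Mul(15, d, t)))
Mul(Mul(-8, -4), Function('H')(Add(-3, -2), -1)) = Mul(Mul(-8, -4), Mul(Add(-3, -2), Add(1, Mul(15, -1)))) = Mul(32, Mul(-5, Add(1, -15))) = Mul(32, Mul(-5, -14)) = Mul(32, 70) = 2240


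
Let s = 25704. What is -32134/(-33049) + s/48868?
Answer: 604953952/403759633 ≈ 1.4983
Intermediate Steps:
-32134/(-33049) + s/48868 = -32134/(-33049) + 25704/48868 = -32134*(-1/33049) + 25704*(1/48868) = 32134/33049 + 6426/12217 = 604953952/403759633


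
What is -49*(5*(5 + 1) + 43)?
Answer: -3577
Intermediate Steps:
-49*(5*(5 + 1) + 43) = -49*(5*6 + 43) = -49*(30 + 43) = -49*73 = -3577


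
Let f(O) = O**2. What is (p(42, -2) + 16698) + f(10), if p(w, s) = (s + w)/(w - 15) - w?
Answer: 452452/27 ≈ 16757.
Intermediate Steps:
p(w, s) = -w + (s + w)/(-15 + w) (p(w, s) = (s + w)/(-15 + w) - w = -w + (s + w)/(-15 + w))
(p(42, -2) + 16698) + f(10) = ((-2 - 1*42**2 + 16*42)/(-15 + 42) + 16698) + 10**2 = ((-2 - 1*1764 + 672)/27 + 16698) + 100 = ((-2 - 1764 + 672)/27 + 16698) + 100 = ((1/27)*(-1094) + 16698) + 100 = (-1094/27 + 16698) + 100 = 449752/27 + 100 = 452452/27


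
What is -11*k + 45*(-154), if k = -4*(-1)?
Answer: -6974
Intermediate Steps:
k = 4
-11*k + 45*(-154) = -11*4 + 45*(-154) = -44 - 6930 = -6974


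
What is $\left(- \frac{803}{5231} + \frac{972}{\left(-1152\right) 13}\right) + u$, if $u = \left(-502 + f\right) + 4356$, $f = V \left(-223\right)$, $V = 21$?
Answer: $- \frac{1804458869}{2176096} \approx -829.22$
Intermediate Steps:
$f = -4683$ ($f = 21 \left(-223\right) = -4683$)
$u = -829$ ($u = \left(-502 - 4683\right) + 4356 = -5185 + 4356 = -829$)
$\left(- \frac{803}{5231} + \frac{972}{\left(-1152\right) 13}\right) + u = \left(- \frac{803}{5231} + \frac{972}{\left(-1152\right) 13}\right) - 829 = \left(\left(-803\right) \frac{1}{5231} + \frac{972}{-14976}\right) - 829 = \left(- \frac{803}{5231} + 972 \left(- \frac{1}{14976}\right)\right) - 829 = \left(- \frac{803}{5231} - \frac{27}{416}\right) - 829 = - \frac{475285}{2176096} - 829 = - \frac{1804458869}{2176096}$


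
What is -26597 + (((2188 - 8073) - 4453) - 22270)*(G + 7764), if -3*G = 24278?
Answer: 32071697/3 ≈ 1.0691e+7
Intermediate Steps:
G = -24278/3 (G = -⅓*24278 = -24278/3 ≈ -8092.7)
-26597 + (((2188 - 8073) - 4453) - 22270)*(G + 7764) = -26597 + (((2188 - 8073) - 4453) - 22270)*(-24278/3 + 7764) = -26597 + ((-5885 - 4453) - 22270)*(-986/3) = -26597 + (-10338 - 22270)*(-986/3) = -26597 - 32608*(-986/3) = -26597 + 32151488/3 = 32071697/3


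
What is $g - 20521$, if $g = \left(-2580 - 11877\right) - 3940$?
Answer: $-38918$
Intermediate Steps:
$g = -18397$ ($g = -14457 - 3940 = -18397$)
$g - 20521 = -18397 - 20521 = -38918$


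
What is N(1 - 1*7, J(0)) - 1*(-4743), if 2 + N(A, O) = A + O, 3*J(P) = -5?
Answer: 14200/3 ≈ 4733.3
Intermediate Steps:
J(P) = -5/3 (J(P) = (1/3)*(-5) = -5/3)
N(A, O) = -2 + A + O (N(A, O) = -2 + (A + O) = -2 + A + O)
N(1 - 1*7, J(0)) - 1*(-4743) = (-2 + (1 - 1*7) - 5/3) - 1*(-4743) = (-2 + (1 - 7) - 5/3) + 4743 = (-2 - 6 - 5/3) + 4743 = -29/3 + 4743 = 14200/3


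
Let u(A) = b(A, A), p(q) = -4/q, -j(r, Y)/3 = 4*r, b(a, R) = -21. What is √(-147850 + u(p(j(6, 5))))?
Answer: I*√147871 ≈ 384.54*I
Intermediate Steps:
j(r, Y) = -12*r
u(A) = -21
√(-147850 + u(p(j(6, 5)))) = √(-147850 - 21) = √(-147871) = I*√147871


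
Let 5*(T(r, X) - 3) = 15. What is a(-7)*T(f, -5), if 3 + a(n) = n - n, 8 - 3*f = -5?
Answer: -18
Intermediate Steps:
f = 13/3 (f = 8/3 - ⅓*(-5) = 8/3 + 5/3 = 13/3 ≈ 4.3333)
T(r, X) = 6 (T(r, X) = 3 + (⅕)*15 = 3 + 3 = 6)
a(n) = -3 (a(n) = -3 + (n - n) = -3 + 0 = -3)
a(-7)*T(f, -5) = -3*6 = -18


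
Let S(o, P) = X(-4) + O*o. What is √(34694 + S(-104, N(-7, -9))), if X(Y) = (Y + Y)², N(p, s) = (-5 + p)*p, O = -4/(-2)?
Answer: 5*√1382 ≈ 185.88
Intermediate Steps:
O = 2 (O = -4*(-½) = 2)
N(p, s) = p*(-5 + p)
X(Y) = 4*Y² (X(Y) = (2*Y)² = 4*Y²)
S(o, P) = 64 + 2*o (S(o, P) = 4*(-4)² + 2*o = 4*16 + 2*o = 64 + 2*o)
√(34694 + S(-104, N(-7, -9))) = √(34694 + (64 + 2*(-104))) = √(34694 + (64 - 208)) = √(34694 - 144) = √34550 = 5*√1382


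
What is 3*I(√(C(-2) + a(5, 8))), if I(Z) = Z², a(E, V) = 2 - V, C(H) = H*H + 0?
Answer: -6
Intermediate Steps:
C(H) = H² (C(H) = H² + 0 = H²)
3*I(√(C(-2) + a(5, 8))) = 3*(√((-2)² + (2 - 1*8)))² = 3*(√(4 + (2 - 8)))² = 3*(√(4 - 6))² = 3*(√(-2))² = 3*(I*√2)² = 3*(-2) = -6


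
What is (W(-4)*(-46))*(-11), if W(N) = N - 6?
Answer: -5060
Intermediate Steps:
W(N) = -6 + N
(W(-4)*(-46))*(-11) = ((-6 - 4)*(-46))*(-11) = -10*(-46)*(-11) = 460*(-11) = -5060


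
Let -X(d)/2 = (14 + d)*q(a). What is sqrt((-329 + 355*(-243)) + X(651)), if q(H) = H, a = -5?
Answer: 2*I*sqrt(19986) ≈ 282.74*I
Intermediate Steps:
X(d) = 140 + 10*d (X(d) = -2*(14 + d)*(-5) = -2*(-70 - 5*d) = 140 + 10*d)
sqrt((-329 + 355*(-243)) + X(651)) = sqrt((-329 + 355*(-243)) + (140 + 10*651)) = sqrt((-329 - 86265) + (140 + 6510)) = sqrt(-86594 + 6650) = sqrt(-79944) = 2*I*sqrt(19986)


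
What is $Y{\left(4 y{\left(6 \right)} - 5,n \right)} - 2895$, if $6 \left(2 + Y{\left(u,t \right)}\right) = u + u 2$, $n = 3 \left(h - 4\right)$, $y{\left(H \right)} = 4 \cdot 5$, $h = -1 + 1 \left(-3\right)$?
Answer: $- \frac{5719}{2} \approx -2859.5$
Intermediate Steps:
$h = -4$ ($h = -1 - 3 = -4$)
$y{\left(H \right)} = 20$
$n = -24$ ($n = 3 \left(-4 - 4\right) = 3 \left(-8\right) = -24$)
$Y{\left(u,t \right)} = -2 + \frac{u}{2}$ ($Y{\left(u,t \right)} = -2 + \frac{u + u 2}{6} = -2 + \frac{u + 2 u}{6} = -2 + \frac{3 u}{6} = -2 + \frac{u}{2}$)
$Y{\left(4 y{\left(6 \right)} - 5,n \right)} - 2895 = \left(-2 + \frac{4 \cdot 20 - 5}{2}\right) - 2895 = \left(-2 + \frac{80 - 5}{2}\right) - 2895 = \left(-2 + \frac{1}{2} \cdot 75\right) - 2895 = \left(-2 + \frac{75}{2}\right) - 2895 = \frac{71}{2} - 2895 = - \frac{5719}{2}$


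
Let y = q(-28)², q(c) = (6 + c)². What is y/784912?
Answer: 14641/49057 ≈ 0.29845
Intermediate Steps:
y = 234256 (y = ((6 - 28)²)² = ((-22)²)² = 484² = 234256)
y/784912 = 234256/784912 = 234256*(1/784912) = 14641/49057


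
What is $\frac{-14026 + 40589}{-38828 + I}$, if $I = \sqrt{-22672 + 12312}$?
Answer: $- \frac{257847041}{376905986} - \frac{26563 i \sqrt{2590}}{753811972} \approx -0.68412 - 0.0017933 i$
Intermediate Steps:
$I = 2 i \sqrt{2590}$ ($I = \sqrt{-10360} = 2 i \sqrt{2590} \approx 101.78 i$)
$\frac{-14026 + 40589}{-38828 + I} = \frac{-14026 + 40589}{-38828 + 2 i \sqrt{2590}} = \frac{26563}{-38828 + 2 i \sqrt{2590}}$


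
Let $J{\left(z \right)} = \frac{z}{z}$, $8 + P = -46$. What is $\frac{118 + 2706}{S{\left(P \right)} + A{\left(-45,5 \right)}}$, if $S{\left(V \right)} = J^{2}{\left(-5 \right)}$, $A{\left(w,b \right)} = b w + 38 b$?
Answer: $- \frac{1412}{17} \approx -83.059$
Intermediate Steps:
$P = -54$ ($P = -8 - 46 = -54$)
$A{\left(w,b \right)} = 38 b + b w$
$J{\left(z \right)} = 1$
$S{\left(V \right)} = 1$ ($S{\left(V \right)} = 1^{2} = 1$)
$\frac{118 + 2706}{S{\left(P \right)} + A{\left(-45,5 \right)}} = \frac{118 + 2706}{1 + 5 \left(38 - 45\right)} = \frac{2824}{1 + 5 \left(-7\right)} = \frac{2824}{1 - 35} = \frac{2824}{-34} = 2824 \left(- \frac{1}{34}\right) = - \frac{1412}{17}$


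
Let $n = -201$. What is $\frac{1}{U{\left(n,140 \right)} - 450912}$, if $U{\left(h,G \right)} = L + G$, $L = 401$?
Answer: $- \frac{1}{450371} \approx -2.2204 \cdot 10^{-6}$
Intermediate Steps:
$U{\left(h,G \right)} = 401 + G$
$\frac{1}{U{\left(n,140 \right)} - 450912} = \frac{1}{\left(401 + 140\right) - 450912} = \frac{1}{541 - 450912} = \frac{1}{-450371} = - \frac{1}{450371}$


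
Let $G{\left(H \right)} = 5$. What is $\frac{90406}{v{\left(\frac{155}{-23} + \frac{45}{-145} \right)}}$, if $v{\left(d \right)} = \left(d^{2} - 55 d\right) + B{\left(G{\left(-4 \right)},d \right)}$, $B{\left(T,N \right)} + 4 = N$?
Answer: $\frac{20110317467}{94842942} \approx 212.04$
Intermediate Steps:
$B{\left(T,N \right)} = -4 + N$
$v{\left(d \right)} = -4 + d^{2} - 54 d$ ($v{\left(d \right)} = \left(d^{2} - 55 d\right) + \left(-4 + d\right) = -4 + d^{2} - 54 d$)
$\frac{90406}{v{\left(\frac{155}{-23} + \frac{45}{-145} \right)}} = \frac{90406}{-4 + \left(\frac{155}{-23} + \frac{45}{-145}\right)^{2} - 54 \left(\frac{155}{-23} + \frac{45}{-145}\right)} = \frac{90406}{-4 + \left(155 \left(- \frac{1}{23}\right) + 45 \left(- \frac{1}{145}\right)\right)^{2} - 54 \left(155 \left(- \frac{1}{23}\right) + 45 \left(- \frac{1}{145}\right)\right)} = \frac{90406}{-4 + \left(- \frac{155}{23} - \frac{9}{29}\right)^{2} - 54 \left(- \frac{155}{23} - \frac{9}{29}\right)} = \frac{90406}{-4 + \left(- \frac{4702}{667}\right)^{2} - - \frac{253908}{667}} = \frac{90406}{-4 + \frac{22108804}{444889} + \frac{253908}{667}} = \frac{90406}{\frac{189685884}{444889}} = 90406 \cdot \frac{444889}{189685884} = \frac{20110317467}{94842942}$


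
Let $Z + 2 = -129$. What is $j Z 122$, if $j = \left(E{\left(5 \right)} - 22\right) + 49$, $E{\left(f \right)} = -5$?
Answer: $-351604$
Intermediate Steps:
$Z = -131$ ($Z = -2 - 129 = -131$)
$j = 22$ ($j = \left(-5 - 22\right) + 49 = -27 + 49 = 22$)
$j Z 122 = 22 \left(-131\right) 122 = \left(-2882\right) 122 = -351604$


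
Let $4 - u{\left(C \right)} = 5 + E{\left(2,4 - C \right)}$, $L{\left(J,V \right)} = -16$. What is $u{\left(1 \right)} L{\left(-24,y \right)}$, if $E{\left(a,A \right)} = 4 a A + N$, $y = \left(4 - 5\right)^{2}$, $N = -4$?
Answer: $336$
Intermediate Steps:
$y = 1$ ($y = \left(-1\right)^{2} = 1$)
$E{\left(a,A \right)} = -4 + 4 A a$ ($E{\left(a,A \right)} = 4 a A - 4 = 4 A a - 4 = -4 + 4 A a$)
$u{\left(C \right)} = -29 + 8 C$ ($u{\left(C \right)} = 4 - \left(5 + \left(-4 + 4 \left(4 - C\right) 2\right)\right) = 4 - \left(5 - \left(-28 + 8 C\right)\right) = 4 - \left(33 - 8 C\right) = 4 + \left(-33 + 8 C\right) = -29 + 8 C$)
$u{\left(1 \right)} L{\left(-24,y \right)} = \left(-29 + 8 \cdot 1\right) \left(-16\right) = \left(-29 + 8\right) \left(-16\right) = \left(-21\right) \left(-16\right) = 336$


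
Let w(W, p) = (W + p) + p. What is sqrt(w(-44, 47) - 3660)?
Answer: 19*I*sqrt(10) ≈ 60.083*I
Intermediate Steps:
w(W, p) = W + 2*p
sqrt(w(-44, 47) - 3660) = sqrt((-44 + 2*47) - 3660) = sqrt((-44 + 94) - 3660) = sqrt(50 - 3660) = sqrt(-3610) = 19*I*sqrt(10)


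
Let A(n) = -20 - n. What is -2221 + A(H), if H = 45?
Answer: -2286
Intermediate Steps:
-2221 + A(H) = -2221 + (-20 - 1*45) = -2221 + (-20 - 45) = -2221 - 65 = -2286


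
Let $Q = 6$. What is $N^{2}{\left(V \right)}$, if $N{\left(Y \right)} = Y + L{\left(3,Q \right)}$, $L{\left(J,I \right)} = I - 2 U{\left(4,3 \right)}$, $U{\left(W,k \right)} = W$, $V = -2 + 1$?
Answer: $9$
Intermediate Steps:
$V = -1$
$L{\left(J,I \right)} = -8 + I$ ($L{\left(J,I \right)} = I - 8 = -8 + I$)
$N{\left(Y \right)} = -2 + Y$ ($N{\left(Y \right)} = Y + \left(-8 + 6\right) = Y - 2 = -2 + Y$)
$N^{2}{\left(V \right)} = \left(-2 - 1\right)^{2} = \left(-3\right)^{2} = 9$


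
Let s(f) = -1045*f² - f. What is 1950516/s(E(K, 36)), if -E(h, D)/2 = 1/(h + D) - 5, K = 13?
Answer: -390265743/20740366 ≈ -18.817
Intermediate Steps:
E(h, D) = 10 - 2/(D + h) (E(h, D) = -2*(1/(h + D) - 5) = -2*(1/(D + h) - 5) = -2*(-5 + 1/(D + h)) = 10 - 2/(D + h))
s(f) = -f - 1045*f²
1950516/s(E(K, 36)) = 1950516/((-2*(-1 + 5*36 + 5*13)/(36 + 13)*(1 + 1045*(2*(-1 + 5*36 + 5*13)/(36 + 13))))) = 1950516/((-2*(-1 + 180 + 65)/49*(1 + 1045*(2*(-1 + 180 + 65)/49)))) = 1950516/((-2*(1/49)*244*(1 + 1045*(2*(1/49)*244)))) = 1950516/((-1*488/49*(1 + 1045*(488/49)))) = 1950516/((-1*488/49*(1 + 509960/49))) = 1950516/((-1*488/49*510009/49)) = 1950516/(-248884392/2401) = 1950516*(-2401/248884392) = -390265743/20740366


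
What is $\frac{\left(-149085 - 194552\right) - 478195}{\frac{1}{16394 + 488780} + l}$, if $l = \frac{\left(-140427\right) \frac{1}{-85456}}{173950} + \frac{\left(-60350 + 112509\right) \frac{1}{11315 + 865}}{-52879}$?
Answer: $\frac{2027988473269855693460371200}{171643407412329409} \approx 1.1815 \cdot 10^{10}$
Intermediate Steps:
$l = - \frac{698880573107}{9769479814096800}$ ($l = \left(-140427\right) \left(- \frac{1}{85456}\right) \frac{1}{173950} + \frac{52159}{12180} \left(- \frac{1}{52879}\right) = \frac{20061}{12208} \cdot \frac{1}{173950} + 52159 \cdot \frac{1}{12180} \left(- \frac{1}{52879}\right) = \frac{20061}{2123581600} + \frac{52159}{12180} \left(- \frac{1}{52879}\right) = \frac{20061}{2123581600} - \frac{52159}{644066220} = - \frac{698880573107}{9769479814096800} \approx -7.1537 \cdot 10^{-5}$)
$\frac{\left(-149085 - 194552\right) - 478195}{\frac{1}{16394 + 488780} + l} = \frac{\left(-149085 - 194552\right) - 478195}{\frac{1}{16394 + 488780} - \frac{698880573107}{9769479814096800}} = \frac{-343637 - 478195}{\frac{1}{505174} - \frac{698880573107}{9769479814096800}} = - \frac{821832}{\frac{1}{505174} - \frac{698880573107}{9769479814096800}} = - \frac{821832}{- \frac{171643407412329409}{2467643597803268421600}} = \left(-821832\right) \left(- \frac{2467643597803268421600}{171643407412329409}\right) = \frac{2027988473269855693460371200}{171643407412329409}$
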